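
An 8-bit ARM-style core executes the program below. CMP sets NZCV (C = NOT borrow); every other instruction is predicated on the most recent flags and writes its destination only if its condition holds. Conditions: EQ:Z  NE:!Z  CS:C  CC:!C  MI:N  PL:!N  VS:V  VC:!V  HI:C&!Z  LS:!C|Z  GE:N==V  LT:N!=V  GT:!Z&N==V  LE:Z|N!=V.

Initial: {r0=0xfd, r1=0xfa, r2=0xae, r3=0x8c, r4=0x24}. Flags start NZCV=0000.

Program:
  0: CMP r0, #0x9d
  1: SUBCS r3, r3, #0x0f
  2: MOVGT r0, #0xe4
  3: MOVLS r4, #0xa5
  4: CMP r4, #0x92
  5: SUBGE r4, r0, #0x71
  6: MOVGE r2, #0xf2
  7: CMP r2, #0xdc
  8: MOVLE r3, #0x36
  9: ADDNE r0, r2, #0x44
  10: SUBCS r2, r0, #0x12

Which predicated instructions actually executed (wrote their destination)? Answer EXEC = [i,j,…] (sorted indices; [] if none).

0: ✓ CMP  NZCV=0010
1: ✓ SUBCS  r3←0x7d
2: ✓ MOVGT  r0←0xe4
3: · MOVLS
4: ✓ CMP  NZCV=1001
5: ✓ SUBGE  r4←0x73
6: ✓ MOVGE  r2←0xf2
7: ✓ CMP  NZCV=0010
8: · MOVLE
9: ✓ ADDNE  r0←0x36
10: ✓ SUBCS  r2←0x24

EXEC = [1,2,5,6,9,10]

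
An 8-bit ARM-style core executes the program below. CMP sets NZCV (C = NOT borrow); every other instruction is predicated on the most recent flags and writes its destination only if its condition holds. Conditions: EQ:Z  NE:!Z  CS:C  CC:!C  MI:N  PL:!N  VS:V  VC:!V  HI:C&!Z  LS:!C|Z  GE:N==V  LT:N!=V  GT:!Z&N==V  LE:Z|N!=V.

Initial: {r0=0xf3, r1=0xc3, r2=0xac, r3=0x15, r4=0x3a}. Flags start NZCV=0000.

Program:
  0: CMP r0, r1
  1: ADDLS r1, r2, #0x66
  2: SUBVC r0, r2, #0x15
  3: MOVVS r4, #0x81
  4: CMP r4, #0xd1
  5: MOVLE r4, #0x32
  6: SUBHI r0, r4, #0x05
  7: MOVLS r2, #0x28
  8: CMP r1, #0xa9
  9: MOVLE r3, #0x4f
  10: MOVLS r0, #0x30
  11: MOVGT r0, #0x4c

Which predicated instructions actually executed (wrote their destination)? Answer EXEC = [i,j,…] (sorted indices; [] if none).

EXEC = [2,7,11]

[0] flags=0010 → (cmp)
[1] flags=0010 LS?F → skip
[2] flags=0010 VC?T → r0=0x97
[3] flags=0010 VS?F → skip
[4] flags=0000 → (cmp)
[5] flags=0000 LE?F → skip
[6] flags=0000 HI?F → skip
[7] flags=0000 LS?T → r2=0x28
[8] flags=0010 → (cmp)
[9] flags=0010 LE?F → skip
[10] flags=0010 LS?F → skip
[11] flags=0010 GT?T → r0=0x4c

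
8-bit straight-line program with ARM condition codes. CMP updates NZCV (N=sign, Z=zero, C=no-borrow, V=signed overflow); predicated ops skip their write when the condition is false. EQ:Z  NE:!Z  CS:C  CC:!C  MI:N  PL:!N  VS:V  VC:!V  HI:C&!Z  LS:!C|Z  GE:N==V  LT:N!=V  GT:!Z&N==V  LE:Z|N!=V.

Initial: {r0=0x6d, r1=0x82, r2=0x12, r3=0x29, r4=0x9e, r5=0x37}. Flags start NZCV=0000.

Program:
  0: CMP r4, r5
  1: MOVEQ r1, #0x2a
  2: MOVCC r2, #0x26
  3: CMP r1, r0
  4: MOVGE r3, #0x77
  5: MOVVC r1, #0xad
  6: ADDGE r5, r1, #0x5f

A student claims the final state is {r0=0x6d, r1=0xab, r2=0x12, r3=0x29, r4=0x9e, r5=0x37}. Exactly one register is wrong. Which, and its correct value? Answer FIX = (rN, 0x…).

[0] flags=0011 → (cmp)
[1] flags=0011 EQ?F → skip
[2] flags=0011 CC?F → skip
[3] flags=0011 → (cmp)
[4] flags=0011 GE?F → skip
[5] flags=0011 VC?F → skip
[6] flags=0011 GE?F → skip

FIX = (r1, 0x82)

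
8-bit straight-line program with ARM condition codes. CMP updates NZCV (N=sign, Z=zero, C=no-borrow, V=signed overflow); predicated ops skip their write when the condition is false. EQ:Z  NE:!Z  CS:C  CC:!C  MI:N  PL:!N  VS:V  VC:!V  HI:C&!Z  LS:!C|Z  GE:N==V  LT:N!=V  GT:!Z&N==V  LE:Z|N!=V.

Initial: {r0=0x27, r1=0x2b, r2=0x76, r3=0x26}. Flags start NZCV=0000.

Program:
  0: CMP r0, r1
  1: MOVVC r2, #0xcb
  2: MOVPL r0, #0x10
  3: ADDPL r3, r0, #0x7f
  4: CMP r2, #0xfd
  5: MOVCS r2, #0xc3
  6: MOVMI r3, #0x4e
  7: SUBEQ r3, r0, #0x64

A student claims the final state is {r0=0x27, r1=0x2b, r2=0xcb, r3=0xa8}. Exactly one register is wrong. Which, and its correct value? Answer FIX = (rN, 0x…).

0: ✓ CMP  NZCV=1000
1: ✓ MOVVC  r2←0xcb
2: · MOVPL
3: · ADDPL
4: ✓ CMP  NZCV=1000
5: · MOVCS
6: ✓ MOVMI  r3←0x4e
7: · SUBEQ

FIX = (r3, 0x4e)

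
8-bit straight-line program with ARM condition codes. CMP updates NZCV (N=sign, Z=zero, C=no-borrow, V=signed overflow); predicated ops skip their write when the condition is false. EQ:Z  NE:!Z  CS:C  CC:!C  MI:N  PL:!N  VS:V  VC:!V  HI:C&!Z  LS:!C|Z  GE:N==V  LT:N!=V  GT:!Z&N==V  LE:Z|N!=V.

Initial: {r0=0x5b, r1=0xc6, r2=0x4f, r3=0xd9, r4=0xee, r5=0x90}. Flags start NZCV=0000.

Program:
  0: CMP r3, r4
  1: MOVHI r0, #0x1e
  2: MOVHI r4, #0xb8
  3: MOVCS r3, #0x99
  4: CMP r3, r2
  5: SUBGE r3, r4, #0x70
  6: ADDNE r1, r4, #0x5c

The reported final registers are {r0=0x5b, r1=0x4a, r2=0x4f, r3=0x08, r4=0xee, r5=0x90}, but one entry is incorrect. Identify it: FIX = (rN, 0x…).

[0] flags=1000 → (cmp)
[1] flags=1000 HI?F → skip
[2] flags=1000 HI?F → skip
[3] flags=1000 CS?F → skip
[4] flags=1010 → (cmp)
[5] flags=1010 GE?F → skip
[6] flags=1010 NE?T → r1=0x4a

FIX = (r3, 0xd9)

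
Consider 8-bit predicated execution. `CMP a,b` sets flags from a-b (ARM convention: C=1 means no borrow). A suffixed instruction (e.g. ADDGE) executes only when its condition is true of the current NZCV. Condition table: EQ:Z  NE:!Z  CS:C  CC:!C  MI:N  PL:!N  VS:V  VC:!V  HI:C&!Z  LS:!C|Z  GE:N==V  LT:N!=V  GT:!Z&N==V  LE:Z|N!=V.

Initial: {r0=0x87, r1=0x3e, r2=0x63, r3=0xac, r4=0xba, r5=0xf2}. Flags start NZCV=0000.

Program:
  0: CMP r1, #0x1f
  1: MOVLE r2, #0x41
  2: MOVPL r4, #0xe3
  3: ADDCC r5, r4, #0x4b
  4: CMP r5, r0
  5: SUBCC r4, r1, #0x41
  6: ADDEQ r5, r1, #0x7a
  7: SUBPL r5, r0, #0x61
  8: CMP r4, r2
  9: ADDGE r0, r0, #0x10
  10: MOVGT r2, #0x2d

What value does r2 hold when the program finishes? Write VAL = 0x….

0: ✓ CMP  NZCV=0010
1: · MOVLE
2: ✓ MOVPL  r4←0xe3
3: · ADDCC
4: ✓ CMP  NZCV=0010
5: · SUBCC
6: · ADDEQ
7: ✓ SUBPL  r5←0x26
8: ✓ CMP  NZCV=1010
9: · ADDGE
10: · MOVGT

VAL = 0x63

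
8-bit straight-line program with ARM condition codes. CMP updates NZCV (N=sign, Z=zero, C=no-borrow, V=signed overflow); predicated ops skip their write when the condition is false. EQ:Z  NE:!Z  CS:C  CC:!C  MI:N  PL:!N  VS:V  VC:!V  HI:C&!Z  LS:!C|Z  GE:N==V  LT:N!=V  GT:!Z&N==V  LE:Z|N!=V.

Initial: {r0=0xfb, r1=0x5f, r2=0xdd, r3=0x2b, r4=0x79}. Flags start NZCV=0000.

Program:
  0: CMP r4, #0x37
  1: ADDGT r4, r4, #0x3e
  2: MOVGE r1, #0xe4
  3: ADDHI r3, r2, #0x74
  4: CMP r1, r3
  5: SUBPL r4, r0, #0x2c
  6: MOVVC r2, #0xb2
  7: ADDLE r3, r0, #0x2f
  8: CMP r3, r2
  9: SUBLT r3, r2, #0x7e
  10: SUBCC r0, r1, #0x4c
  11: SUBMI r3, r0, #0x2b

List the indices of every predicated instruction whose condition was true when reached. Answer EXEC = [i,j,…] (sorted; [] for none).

EXEC = [1,2,3,6,7,10]

[0] flags=0010 → (cmp)
[1] flags=0010 GT?T → r4=0xb7
[2] flags=0010 GE?T → r1=0xe4
[3] flags=0010 HI?T → r3=0x51
[4] flags=1010 → (cmp)
[5] flags=1010 PL?F → skip
[6] flags=1010 VC?T → r2=0xb2
[7] flags=1010 LE?T → r3=0x2a
[8] flags=0000 → (cmp)
[9] flags=0000 LT?F → skip
[10] flags=0000 CC?T → r0=0x98
[11] flags=0000 MI?F → skip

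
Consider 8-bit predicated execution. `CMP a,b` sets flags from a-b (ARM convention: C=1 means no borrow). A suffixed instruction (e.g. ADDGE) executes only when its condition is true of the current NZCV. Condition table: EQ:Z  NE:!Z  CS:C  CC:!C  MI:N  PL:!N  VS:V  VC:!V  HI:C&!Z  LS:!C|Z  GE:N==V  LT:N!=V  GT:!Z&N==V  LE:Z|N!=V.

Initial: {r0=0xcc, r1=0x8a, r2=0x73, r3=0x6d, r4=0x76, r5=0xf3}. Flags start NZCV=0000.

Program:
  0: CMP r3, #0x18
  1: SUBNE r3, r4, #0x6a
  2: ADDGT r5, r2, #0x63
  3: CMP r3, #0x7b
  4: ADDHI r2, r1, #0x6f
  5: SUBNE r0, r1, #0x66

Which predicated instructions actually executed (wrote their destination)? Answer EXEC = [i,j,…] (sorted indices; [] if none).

0: ✓ CMP  NZCV=0010
1: ✓ SUBNE  r3←0x0c
2: ✓ ADDGT  r5←0xd6
3: ✓ CMP  NZCV=1000
4: · ADDHI
5: ✓ SUBNE  r0←0x24

EXEC = [1,2,5]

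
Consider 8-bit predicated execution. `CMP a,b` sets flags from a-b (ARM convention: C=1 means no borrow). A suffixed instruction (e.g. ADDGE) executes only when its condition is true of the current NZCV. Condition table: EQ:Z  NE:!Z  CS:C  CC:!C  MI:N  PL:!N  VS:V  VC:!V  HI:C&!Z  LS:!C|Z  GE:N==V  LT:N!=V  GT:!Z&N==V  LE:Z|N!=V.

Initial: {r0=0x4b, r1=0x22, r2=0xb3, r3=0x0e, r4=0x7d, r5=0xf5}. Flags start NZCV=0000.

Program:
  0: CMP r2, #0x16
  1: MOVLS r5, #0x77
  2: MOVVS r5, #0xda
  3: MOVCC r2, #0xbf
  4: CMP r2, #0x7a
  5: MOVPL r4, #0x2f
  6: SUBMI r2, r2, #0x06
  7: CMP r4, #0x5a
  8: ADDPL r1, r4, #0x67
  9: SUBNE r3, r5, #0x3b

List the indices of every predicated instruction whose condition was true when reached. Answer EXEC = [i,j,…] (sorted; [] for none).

[0] flags=1010 → (cmp)
[1] flags=1010 LS?F → skip
[2] flags=1010 VS?F → skip
[3] flags=1010 CC?F → skip
[4] flags=0011 → (cmp)
[5] flags=0011 PL?T → r4=0x2f
[6] flags=0011 MI?F → skip
[7] flags=1000 → (cmp)
[8] flags=1000 PL?F → skip
[9] flags=1000 NE?T → r3=0xba

EXEC = [5,9]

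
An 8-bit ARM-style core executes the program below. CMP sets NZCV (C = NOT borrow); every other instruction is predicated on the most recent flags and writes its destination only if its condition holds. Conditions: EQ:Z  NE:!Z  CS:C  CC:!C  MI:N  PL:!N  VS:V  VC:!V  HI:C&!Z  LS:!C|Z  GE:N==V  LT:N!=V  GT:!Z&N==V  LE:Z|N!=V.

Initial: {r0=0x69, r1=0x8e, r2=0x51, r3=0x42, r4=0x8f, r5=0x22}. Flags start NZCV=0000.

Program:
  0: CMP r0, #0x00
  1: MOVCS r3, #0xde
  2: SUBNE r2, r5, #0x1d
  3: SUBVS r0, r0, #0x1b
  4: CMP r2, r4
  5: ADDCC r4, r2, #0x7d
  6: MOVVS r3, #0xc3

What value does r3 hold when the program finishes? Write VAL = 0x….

VAL = 0xde

[0] flags=0010 → (cmp)
[1] flags=0010 CS?T → r3=0xde
[2] flags=0010 NE?T → r2=0x05
[3] flags=0010 VS?F → skip
[4] flags=0000 → (cmp)
[5] flags=0000 CC?T → r4=0x82
[6] flags=0000 VS?F → skip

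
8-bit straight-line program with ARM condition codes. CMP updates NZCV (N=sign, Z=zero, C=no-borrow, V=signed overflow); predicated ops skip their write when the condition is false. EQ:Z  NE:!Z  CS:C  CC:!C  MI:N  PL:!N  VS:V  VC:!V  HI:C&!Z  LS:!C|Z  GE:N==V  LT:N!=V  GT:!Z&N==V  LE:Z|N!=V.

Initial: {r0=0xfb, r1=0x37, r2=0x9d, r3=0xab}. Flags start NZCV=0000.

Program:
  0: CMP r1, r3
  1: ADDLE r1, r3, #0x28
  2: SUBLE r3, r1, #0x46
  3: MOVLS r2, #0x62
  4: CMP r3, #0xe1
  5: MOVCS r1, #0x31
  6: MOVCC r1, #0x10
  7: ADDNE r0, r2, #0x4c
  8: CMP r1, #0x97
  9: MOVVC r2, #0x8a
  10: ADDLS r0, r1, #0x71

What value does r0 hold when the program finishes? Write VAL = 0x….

0: ✓ CMP  NZCV=1001
1: · ADDLE
2: · SUBLE
3: ✓ MOVLS  r2←0x62
4: ✓ CMP  NZCV=1000
5: · MOVCS
6: ✓ MOVCC  r1←0x10
7: ✓ ADDNE  r0←0xae
8: ✓ CMP  NZCV=0000
9: ✓ MOVVC  r2←0x8a
10: ✓ ADDLS  r0←0x81

VAL = 0x81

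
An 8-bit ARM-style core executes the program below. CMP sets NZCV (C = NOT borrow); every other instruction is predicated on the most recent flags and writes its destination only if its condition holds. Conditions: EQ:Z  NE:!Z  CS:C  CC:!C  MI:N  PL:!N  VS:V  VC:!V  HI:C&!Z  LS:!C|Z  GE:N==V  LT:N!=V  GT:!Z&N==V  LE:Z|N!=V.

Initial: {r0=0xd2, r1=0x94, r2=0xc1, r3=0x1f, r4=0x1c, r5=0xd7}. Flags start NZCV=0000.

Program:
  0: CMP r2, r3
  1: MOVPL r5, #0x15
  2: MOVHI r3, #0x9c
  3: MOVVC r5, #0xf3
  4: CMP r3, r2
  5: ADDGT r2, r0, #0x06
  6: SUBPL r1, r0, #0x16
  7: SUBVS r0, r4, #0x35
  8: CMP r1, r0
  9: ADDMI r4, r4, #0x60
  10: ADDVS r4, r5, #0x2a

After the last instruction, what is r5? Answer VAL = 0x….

VAL = 0xf3

[0] flags=1010 → (cmp)
[1] flags=1010 PL?F → skip
[2] flags=1010 HI?T → r3=0x9c
[3] flags=1010 VC?T → r5=0xf3
[4] flags=1000 → (cmp)
[5] flags=1000 GT?F → skip
[6] flags=1000 PL?F → skip
[7] flags=1000 VS?F → skip
[8] flags=1000 → (cmp)
[9] flags=1000 MI?T → r4=0x7c
[10] flags=1000 VS?F → skip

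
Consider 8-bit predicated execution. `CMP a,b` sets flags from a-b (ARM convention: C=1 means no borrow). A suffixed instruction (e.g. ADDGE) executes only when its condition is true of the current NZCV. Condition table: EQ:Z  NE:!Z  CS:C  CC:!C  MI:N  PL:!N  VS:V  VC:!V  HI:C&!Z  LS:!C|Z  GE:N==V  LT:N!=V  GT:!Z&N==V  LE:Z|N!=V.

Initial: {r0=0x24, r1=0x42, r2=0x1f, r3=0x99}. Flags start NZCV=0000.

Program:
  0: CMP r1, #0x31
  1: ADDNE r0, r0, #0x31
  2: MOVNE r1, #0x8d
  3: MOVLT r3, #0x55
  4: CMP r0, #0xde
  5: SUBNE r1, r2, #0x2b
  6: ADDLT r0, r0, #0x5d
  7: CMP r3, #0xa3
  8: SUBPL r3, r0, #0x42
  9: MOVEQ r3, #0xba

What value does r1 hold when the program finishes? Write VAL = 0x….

VAL = 0xf4

[0] flags=0010 → (cmp)
[1] flags=0010 NE?T → r0=0x55
[2] flags=0010 NE?T → r1=0x8d
[3] flags=0010 LT?F → skip
[4] flags=0000 → (cmp)
[5] flags=0000 NE?T → r1=0xf4
[6] flags=0000 LT?F → skip
[7] flags=1000 → (cmp)
[8] flags=1000 PL?F → skip
[9] flags=1000 EQ?F → skip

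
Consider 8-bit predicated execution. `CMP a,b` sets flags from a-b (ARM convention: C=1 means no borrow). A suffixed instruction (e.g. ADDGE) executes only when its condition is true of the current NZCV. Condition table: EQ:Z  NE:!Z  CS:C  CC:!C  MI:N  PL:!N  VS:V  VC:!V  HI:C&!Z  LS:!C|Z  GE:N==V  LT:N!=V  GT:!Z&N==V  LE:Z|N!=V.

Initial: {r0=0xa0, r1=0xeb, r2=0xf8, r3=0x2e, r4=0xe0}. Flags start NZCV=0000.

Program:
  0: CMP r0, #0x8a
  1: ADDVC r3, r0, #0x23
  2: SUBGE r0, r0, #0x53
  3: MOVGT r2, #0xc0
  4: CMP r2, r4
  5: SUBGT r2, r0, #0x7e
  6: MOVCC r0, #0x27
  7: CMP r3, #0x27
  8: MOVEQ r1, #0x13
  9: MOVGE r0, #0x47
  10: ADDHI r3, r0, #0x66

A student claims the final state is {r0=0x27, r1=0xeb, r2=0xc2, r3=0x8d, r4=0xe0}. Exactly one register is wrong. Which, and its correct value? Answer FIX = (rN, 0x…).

0: ✓ CMP  NZCV=0010
1: ✓ ADDVC  r3←0xc3
2: ✓ SUBGE  r0←0x4d
3: ✓ MOVGT  r2←0xc0
4: ✓ CMP  NZCV=1000
5: · SUBGT
6: ✓ MOVCC  r0←0x27
7: ✓ CMP  NZCV=1010
8: · MOVEQ
9: · MOVGE
10: ✓ ADDHI  r3←0x8d

FIX = (r2, 0xc0)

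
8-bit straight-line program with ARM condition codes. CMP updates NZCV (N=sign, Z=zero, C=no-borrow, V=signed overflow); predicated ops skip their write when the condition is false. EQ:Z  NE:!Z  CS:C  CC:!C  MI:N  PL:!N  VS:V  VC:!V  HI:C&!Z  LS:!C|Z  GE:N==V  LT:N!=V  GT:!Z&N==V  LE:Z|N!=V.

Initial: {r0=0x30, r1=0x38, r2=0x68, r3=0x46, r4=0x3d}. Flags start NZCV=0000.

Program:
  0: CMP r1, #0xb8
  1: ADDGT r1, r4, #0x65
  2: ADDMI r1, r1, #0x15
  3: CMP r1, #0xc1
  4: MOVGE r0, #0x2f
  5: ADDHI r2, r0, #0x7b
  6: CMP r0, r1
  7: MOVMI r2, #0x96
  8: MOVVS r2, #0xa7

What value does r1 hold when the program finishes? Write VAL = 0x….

VAL = 0xb7

0: ✓ CMP  NZCV=1001
1: ✓ ADDGT  r1←0xa2
2: ✓ ADDMI  r1←0xb7
3: ✓ CMP  NZCV=1000
4: · MOVGE
5: · ADDHI
6: ✓ CMP  NZCV=0000
7: · MOVMI
8: · MOVVS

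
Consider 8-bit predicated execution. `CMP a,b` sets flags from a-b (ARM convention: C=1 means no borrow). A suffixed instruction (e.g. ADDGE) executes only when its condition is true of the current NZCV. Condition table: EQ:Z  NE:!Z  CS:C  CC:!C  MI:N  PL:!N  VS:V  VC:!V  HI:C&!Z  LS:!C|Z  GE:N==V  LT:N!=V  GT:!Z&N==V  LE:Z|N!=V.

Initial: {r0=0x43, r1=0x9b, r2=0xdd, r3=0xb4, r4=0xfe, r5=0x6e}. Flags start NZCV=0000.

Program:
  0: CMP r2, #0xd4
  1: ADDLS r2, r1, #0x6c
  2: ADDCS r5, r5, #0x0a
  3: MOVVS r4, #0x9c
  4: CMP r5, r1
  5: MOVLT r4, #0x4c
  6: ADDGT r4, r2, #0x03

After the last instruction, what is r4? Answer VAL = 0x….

0: ✓ CMP  NZCV=0010
1: · ADDLS
2: ✓ ADDCS  r5←0x78
3: · MOVVS
4: ✓ CMP  NZCV=1001
5: · MOVLT
6: ✓ ADDGT  r4←0xe0

VAL = 0xe0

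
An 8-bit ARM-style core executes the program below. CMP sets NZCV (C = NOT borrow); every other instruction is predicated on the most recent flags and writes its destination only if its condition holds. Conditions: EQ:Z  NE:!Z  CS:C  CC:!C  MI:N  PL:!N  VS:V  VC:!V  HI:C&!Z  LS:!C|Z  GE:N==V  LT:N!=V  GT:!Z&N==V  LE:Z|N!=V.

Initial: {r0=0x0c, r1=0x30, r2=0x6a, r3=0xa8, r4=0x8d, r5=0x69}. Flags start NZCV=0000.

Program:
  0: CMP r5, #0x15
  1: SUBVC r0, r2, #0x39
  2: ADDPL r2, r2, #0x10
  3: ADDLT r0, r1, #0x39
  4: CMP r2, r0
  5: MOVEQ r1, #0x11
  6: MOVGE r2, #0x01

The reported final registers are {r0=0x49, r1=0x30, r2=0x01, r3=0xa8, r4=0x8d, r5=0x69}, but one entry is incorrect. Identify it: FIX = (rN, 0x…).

FIX = (r0, 0x31)

0: ✓ CMP  NZCV=0010
1: ✓ SUBVC  r0←0x31
2: ✓ ADDPL  r2←0x7a
3: · ADDLT
4: ✓ CMP  NZCV=0010
5: · MOVEQ
6: ✓ MOVGE  r2←0x01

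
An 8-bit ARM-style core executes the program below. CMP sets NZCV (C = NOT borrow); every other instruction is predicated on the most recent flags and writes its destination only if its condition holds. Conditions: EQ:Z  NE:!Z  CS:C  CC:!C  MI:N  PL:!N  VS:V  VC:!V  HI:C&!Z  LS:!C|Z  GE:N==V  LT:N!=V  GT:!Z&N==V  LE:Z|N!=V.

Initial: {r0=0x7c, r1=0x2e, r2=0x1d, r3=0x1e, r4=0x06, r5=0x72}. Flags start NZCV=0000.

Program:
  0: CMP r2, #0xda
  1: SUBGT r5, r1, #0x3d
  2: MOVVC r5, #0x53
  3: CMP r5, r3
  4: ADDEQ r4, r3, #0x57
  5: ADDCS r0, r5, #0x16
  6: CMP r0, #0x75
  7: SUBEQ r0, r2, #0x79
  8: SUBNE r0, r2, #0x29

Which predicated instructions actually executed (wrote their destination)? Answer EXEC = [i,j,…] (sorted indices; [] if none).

EXEC = [1,2,5,8]

[0] flags=0000 → (cmp)
[1] flags=0000 GT?T → r5=0xf1
[2] flags=0000 VC?T → r5=0x53
[3] flags=0010 → (cmp)
[4] flags=0010 EQ?F → skip
[5] flags=0010 CS?T → r0=0x69
[6] flags=1000 → (cmp)
[7] flags=1000 EQ?F → skip
[8] flags=1000 NE?T → r0=0xf4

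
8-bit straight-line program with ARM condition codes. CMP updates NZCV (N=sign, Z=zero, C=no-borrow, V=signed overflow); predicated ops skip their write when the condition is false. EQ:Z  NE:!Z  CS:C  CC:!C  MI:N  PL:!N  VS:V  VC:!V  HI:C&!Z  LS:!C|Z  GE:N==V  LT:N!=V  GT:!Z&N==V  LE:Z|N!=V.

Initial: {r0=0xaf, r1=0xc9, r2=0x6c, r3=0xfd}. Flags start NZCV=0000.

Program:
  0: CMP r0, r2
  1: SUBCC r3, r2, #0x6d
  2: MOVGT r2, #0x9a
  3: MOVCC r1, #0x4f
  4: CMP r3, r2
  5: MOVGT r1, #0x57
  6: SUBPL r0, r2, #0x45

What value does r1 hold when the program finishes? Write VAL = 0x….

0: ✓ CMP  NZCV=0011
1: · SUBCC
2: · MOVGT
3: · MOVCC
4: ✓ CMP  NZCV=1010
5: · MOVGT
6: · SUBPL

VAL = 0xc9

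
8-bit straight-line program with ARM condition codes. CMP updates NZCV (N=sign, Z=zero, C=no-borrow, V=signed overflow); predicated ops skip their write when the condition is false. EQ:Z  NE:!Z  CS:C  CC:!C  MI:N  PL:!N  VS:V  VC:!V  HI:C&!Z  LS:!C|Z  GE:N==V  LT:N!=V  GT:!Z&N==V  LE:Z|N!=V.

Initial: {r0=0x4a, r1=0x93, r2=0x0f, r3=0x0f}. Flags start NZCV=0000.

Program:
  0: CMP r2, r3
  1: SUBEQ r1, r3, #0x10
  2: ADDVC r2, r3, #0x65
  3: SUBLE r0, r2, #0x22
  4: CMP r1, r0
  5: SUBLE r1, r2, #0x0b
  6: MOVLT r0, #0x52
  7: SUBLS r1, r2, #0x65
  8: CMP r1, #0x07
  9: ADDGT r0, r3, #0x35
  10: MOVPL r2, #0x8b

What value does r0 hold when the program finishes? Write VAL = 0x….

VAL = 0x44

[0] flags=0110 → (cmp)
[1] flags=0110 EQ?T → r1=0xff
[2] flags=0110 VC?T → r2=0x74
[3] flags=0110 LE?T → r0=0x52
[4] flags=1010 → (cmp)
[5] flags=1010 LE?T → r1=0x69
[6] flags=1010 LT?T → r0=0x52
[7] flags=1010 LS?F → skip
[8] flags=0010 → (cmp)
[9] flags=0010 GT?T → r0=0x44
[10] flags=0010 PL?T → r2=0x8b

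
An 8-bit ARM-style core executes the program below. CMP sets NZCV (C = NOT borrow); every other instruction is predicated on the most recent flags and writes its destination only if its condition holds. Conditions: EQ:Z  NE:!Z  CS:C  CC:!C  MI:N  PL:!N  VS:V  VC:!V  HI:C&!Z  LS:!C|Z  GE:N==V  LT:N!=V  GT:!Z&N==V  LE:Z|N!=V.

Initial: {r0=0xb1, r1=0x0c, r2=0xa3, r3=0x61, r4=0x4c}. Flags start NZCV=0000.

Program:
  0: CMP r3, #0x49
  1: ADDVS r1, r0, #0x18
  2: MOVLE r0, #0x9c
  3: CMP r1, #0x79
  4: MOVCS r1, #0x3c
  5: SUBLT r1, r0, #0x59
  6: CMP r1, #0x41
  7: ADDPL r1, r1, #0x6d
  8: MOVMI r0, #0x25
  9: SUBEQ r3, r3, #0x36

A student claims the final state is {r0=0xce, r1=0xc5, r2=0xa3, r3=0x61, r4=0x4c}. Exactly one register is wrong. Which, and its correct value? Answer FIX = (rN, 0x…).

FIX = (r0, 0xb1)

[0] flags=0010 → (cmp)
[1] flags=0010 VS?F → skip
[2] flags=0010 LE?F → skip
[3] flags=1000 → (cmp)
[4] flags=1000 CS?F → skip
[5] flags=1000 LT?T → r1=0x58
[6] flags=0010 → (cmp)
[7] flags=0010 PL?T → r1=0xc5
[8] flags=0010 MI?F → skip
[9] flags=0010 EQ?F → skip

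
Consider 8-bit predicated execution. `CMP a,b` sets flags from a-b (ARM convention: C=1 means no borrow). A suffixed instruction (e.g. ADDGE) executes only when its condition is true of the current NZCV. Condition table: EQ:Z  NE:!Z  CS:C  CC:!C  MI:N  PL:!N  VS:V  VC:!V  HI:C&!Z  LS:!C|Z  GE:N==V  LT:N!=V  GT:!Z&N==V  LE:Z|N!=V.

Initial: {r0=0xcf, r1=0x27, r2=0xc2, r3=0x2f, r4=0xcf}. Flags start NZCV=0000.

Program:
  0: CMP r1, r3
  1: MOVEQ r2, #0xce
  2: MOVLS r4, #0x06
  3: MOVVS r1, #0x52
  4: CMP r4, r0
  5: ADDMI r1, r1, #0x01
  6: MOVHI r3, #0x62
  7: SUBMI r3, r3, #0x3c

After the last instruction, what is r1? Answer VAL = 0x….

VAL = 0x27

0: ✓ CMP  NZCV=1000
1: · MOVEQ
2: ✓ MOVLS  r4←0x06
3: · MOVVS
4: ✓ CMP  NZCV=0000
5: · ADDMI
6: · MOVHI
7: · SUBMI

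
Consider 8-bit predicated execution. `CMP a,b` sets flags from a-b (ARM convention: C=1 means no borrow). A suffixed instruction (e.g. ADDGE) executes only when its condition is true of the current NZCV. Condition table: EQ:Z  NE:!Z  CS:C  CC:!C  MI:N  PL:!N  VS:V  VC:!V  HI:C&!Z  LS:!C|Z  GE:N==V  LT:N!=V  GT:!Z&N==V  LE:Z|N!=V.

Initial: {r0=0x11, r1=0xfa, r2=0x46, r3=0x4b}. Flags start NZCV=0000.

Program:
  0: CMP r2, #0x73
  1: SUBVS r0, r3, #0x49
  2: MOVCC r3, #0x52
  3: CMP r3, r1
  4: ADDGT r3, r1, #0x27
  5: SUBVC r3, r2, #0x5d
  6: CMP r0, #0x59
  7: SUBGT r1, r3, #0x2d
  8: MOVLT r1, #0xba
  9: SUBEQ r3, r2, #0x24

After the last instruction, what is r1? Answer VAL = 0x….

VAL = 0xba

[0] flags=1000 → (cmp)
[1] flags=1000 VS?F → skip
[2] flags=1000 CC?T → r3=0x52
[3] flags=0000 → (cmp)
[4] flags=0000 GT?T → r3=0x21
[5] flags=0000 VC?T → r3=0xe9
[6] flags=1000 → (cmp)
[7] flags=1000 GT?F → skip
[8] flags=1000 LT?T → r1=0xba
[9] flags=1000 EQ?F → skip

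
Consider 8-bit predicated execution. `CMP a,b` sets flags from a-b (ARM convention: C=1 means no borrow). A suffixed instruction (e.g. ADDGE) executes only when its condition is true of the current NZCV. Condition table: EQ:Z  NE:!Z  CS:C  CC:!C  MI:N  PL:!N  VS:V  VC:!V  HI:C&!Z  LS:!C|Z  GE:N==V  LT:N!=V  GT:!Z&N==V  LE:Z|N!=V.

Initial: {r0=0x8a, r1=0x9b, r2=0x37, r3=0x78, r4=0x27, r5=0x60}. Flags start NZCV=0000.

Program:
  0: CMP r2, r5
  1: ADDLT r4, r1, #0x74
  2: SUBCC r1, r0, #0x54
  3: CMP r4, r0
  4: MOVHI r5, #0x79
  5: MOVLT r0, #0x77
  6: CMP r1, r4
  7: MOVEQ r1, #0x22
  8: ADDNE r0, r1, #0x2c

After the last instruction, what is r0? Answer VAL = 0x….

VAL = 0x62

0: ✓ CMP  NZCV=1000
1: ✓ ADDLT  r4←0x0f
2: ✓ SUBCC  r1←0x36
3: ✓ CMP  NZCV=1001
4: · MOVHI
5: · MOVLT
6: ✓ CMP  NZCV=0010
7: · MOVEQ
8: ✓ ADDNE  r0←0x62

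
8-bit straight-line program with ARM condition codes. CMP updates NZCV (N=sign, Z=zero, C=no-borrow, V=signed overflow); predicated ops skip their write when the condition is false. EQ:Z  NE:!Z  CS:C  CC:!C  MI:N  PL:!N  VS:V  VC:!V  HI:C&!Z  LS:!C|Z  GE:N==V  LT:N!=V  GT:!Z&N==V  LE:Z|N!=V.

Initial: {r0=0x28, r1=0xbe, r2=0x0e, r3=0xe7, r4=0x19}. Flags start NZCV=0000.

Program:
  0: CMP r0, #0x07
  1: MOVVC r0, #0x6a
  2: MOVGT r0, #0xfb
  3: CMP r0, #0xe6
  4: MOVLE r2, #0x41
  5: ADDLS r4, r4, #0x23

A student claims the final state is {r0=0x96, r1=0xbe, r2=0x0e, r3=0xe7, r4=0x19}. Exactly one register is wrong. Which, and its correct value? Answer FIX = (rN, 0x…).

FIX = (r0, 0xfb)

[0] flags=0010 → (cmp)
[1] flags=0010 VC?T → r0=0x6a
[2] flags=0010 GT?T → r0=0xfb
[3] flags=0010 → (cmp)
[4] flags=0010 LE?F → skip
[5] flags=0010 LS?F → skip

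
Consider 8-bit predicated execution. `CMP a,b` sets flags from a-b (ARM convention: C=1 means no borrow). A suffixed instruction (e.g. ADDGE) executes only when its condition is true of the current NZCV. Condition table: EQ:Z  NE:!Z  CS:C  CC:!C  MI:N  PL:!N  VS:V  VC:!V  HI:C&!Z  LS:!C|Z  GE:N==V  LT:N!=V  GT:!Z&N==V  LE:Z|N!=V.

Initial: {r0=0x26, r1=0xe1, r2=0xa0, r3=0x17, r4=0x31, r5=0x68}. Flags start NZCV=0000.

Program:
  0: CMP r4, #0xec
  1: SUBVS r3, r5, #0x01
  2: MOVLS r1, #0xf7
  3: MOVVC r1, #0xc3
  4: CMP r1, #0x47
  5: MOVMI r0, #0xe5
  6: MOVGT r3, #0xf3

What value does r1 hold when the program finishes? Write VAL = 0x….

VAL = 0xc3

[0] flags=0000 → (cmp)
[1] flags=0000 VS?F → skip
[2] flags=0000 LS?T → r1=0xf7
[3] flags=0000 VC?T → r1=0xc3
[4] flags=0011 → (cmp)
[5] flags=0011 MI?F → skip
[6] flags=0011 GT?F → skip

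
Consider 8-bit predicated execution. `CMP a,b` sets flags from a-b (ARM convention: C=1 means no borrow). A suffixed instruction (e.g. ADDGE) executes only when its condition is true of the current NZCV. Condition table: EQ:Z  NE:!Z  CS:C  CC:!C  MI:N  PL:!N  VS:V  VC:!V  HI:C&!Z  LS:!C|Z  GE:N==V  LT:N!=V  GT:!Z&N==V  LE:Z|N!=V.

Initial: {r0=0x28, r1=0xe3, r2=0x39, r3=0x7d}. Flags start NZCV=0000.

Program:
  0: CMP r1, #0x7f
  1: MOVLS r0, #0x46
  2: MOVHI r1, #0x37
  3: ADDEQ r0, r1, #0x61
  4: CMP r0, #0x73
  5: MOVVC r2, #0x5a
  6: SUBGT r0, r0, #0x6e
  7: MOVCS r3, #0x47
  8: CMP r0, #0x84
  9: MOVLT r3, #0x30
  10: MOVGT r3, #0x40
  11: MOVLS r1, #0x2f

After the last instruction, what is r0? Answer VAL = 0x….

[0] flags=0011 → (cmp)
[1] flags=0011 LS?F → skip
[2] flags=0011 HI?T → r1=0x37
[3] flags=0011 EQ?F → skip
[4] flags=1000 → (cmp)
[5] flags=1000 VC?T → r2=0x5a
[6] flags=1000 GT?F → skip
[7] flags=1000 CS?F → skip
[8] flags=1001 → (cmp)
[9] flags=1001 LT?F → skip
[10] flags=1001 GT?T → r3=0x40
[11] flags=1001 LS?T → r1=0x2f

VAL = 0x28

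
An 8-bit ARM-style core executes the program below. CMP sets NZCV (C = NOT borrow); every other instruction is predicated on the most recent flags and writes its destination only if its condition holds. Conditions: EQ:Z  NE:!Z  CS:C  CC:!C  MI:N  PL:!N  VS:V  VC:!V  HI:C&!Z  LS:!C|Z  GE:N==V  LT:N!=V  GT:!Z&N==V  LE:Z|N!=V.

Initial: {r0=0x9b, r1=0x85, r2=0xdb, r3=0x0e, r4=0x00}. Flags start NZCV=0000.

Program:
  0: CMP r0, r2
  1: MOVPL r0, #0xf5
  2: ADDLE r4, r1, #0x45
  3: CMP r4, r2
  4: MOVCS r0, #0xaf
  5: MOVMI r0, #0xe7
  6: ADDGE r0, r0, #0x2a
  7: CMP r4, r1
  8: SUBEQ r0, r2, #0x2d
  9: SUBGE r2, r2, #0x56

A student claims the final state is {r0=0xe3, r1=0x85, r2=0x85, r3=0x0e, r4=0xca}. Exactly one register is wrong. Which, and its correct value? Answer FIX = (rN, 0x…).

[0] flags=1000 → (cmp)
[1] flags=1000 PL?F → skip
[2] flags=1000 LE?T → r4=0xca
[3] flags=1000 → (cmp)
[4] flags=1000 CS?F → skip
[5] flags=1000 MI?T → r0=0xe7
[6] flags=1000 GE?F → skip
[7] flags=0010 → (cmp)
[8] flags=0010 EQ?F → skip
[9] flags=0010 GE?T → r2=0x85

FIX = (r0, 0xe7)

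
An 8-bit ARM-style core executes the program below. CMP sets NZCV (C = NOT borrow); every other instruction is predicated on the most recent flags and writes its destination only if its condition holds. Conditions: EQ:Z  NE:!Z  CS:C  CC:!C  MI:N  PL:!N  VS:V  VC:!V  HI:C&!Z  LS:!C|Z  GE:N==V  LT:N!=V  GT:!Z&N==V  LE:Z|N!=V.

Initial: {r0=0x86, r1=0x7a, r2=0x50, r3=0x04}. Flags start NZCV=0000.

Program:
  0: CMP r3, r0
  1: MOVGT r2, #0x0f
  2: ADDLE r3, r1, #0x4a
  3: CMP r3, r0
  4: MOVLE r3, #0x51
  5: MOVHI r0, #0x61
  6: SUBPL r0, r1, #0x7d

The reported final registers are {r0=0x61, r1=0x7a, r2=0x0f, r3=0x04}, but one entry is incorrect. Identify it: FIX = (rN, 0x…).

[0] flags=0000 → (cmp)
[1] flags=0000 GT?T → r2=0x0f
[2] flags=0000 LE?F → skip
[3] flags=0000 → (cmp)
[4] flags=0000 LE?F → skip
[5] flags=0000 HI?F → skip
[6] flags=0000 PL?T → r0=0xfd

FIX = (r0, 0xfd)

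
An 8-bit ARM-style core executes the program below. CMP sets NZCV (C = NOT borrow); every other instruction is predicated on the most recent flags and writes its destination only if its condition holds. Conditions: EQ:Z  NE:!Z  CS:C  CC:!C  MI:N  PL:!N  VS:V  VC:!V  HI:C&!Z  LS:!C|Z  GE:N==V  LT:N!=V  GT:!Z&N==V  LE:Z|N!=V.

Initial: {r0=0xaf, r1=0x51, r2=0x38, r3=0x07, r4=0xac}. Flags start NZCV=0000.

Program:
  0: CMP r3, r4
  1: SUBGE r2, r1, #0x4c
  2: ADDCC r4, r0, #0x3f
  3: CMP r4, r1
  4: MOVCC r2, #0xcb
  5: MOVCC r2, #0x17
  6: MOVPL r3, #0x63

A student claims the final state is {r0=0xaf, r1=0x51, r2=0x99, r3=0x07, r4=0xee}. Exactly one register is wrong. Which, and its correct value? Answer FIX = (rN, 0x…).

[0] flags=0000 → (cmp)
[1] flags=0000 GE?T → r2=0x05
[2] flags=0000 CC?T → r4=0xee
[3] flags=1010 → (cmp)
[4] flags=1010 CC?F → skip
[5] flags=1010 CC?F → skip
[6] flags=1010 PL?F → skip

FIX = (r2, 0x05)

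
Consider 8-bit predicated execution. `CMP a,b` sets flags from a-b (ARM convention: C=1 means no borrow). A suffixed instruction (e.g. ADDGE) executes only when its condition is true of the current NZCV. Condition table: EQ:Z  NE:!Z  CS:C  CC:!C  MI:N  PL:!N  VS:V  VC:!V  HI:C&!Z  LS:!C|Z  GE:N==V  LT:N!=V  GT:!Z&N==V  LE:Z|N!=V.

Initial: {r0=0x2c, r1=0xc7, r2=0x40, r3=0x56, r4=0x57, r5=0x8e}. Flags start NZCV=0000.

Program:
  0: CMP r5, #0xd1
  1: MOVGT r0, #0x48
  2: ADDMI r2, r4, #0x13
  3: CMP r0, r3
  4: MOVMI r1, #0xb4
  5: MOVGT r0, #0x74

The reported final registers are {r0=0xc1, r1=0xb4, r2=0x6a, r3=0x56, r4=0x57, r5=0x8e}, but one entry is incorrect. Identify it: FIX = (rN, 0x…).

FIX = (r0, 0x2c)

0: ✓ CMP  NZCV=1000
1: · MOVGT
2: ✓ ADDMI  r2←0x6a
3: ✓ CMP  NZCV=1000
4: ✓ MOVMI  r1←0xb4
5: · MOVGT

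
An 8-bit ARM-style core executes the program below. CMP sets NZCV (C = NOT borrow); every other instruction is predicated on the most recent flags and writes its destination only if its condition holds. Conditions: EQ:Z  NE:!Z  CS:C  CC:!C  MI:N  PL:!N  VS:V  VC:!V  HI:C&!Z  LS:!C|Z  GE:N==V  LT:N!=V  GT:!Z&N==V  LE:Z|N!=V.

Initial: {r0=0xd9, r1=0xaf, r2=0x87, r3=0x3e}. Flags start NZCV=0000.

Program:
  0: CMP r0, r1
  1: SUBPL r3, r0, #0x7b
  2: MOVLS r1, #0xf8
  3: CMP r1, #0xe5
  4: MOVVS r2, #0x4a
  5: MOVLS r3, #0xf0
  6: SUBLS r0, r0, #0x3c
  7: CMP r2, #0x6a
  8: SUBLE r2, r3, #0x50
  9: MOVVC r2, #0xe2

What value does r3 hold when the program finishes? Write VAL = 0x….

0: ✓ CMP  NZCV=0010
1: ✓ SUBPL  r3←0x5e
2: · MOVLS
3: ✓ CMP  NZCV=1000
4: · MOVVS
5: ✓ MOVLS  r3←0xf0
6: ✓ SUBLS  r0←0x9d
7: ✓ CMP  NZCV=0011
8: ✓ SUBLE  r2←0xa0
9: · MOVVC

VAL = 0xf0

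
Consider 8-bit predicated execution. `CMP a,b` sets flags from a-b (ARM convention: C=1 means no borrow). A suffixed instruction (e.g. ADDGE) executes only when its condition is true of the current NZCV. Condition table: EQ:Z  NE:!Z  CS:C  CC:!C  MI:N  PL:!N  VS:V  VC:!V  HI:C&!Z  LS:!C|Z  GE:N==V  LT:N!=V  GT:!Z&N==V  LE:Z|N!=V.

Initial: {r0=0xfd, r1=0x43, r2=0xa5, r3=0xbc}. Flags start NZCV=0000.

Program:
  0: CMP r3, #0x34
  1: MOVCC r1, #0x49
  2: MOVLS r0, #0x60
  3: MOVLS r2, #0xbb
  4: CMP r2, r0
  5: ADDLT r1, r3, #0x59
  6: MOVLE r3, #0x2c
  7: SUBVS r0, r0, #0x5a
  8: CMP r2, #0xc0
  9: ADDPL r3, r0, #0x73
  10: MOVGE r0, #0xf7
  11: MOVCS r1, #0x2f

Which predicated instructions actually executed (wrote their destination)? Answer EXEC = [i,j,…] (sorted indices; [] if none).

0: ✓ CMP  NZCV=1010
1: · MOVCC
2: · MOVLS
3: · MOVLS
4: ✓ CMP  NZCV=1000
5: ✓ ADDLT  r1←0x15
6: ✓ MOVLE  r3←0x2c
7: · SUBVS
8: ✓ CMP  NZCV=1000
9: · ADDPL
10: · MOVGE
11: · MOVCS

EXEC = [5,6]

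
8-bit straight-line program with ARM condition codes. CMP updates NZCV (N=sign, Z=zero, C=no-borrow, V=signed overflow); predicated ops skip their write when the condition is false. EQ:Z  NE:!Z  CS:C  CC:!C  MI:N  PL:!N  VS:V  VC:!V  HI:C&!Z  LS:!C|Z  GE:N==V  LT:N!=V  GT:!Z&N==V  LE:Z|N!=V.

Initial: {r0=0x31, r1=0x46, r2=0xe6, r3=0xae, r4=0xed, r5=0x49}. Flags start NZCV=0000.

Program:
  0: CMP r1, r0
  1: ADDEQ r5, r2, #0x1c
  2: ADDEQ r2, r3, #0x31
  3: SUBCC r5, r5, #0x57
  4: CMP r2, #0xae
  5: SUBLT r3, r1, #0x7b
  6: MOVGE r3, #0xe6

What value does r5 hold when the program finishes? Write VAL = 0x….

VAL = 0x49

[0] flags=0010 → (cmp)
[1] flags=0010 EQ?F → skip
[2] flags=0010 EQ?F → skip
[3] flags=0010 CC?F → skip
[4] flags=0010 → (cmp)
[5] flags=0010 LT?F → skip
[6] flags=0010 GE?T → r3=0xe6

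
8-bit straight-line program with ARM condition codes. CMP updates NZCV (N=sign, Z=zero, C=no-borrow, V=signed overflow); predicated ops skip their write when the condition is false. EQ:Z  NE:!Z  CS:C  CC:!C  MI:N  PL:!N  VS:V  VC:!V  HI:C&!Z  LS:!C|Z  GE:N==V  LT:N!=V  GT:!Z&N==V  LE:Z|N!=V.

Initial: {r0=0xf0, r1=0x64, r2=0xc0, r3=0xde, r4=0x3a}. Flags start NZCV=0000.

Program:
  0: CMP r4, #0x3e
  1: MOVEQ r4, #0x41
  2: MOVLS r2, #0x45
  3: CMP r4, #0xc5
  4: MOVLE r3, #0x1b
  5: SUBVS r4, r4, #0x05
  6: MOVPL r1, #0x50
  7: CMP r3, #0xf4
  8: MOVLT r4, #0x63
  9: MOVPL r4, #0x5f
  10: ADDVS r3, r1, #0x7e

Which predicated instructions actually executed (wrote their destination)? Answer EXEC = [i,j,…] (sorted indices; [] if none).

[0] flags=1000 → (cmp)
[1] flags=1000 EQ?F → skip
[2] flags=1000 LS?T → r2=0x45
[3] flags=0000 → (cmp)
[4] flags=0000 LE?F → skip
[5] flags=0000 VS?F → skip
[6] flags=0000 PL?T → r1=0x50
[7] flags=1000 → (cmp)
[8] flags=1000 LT?T → r4=0x63
[9] flags=1000 PL?F → skip
[10] flags=1000 VS?F → skip

EXEC = [2,6,8]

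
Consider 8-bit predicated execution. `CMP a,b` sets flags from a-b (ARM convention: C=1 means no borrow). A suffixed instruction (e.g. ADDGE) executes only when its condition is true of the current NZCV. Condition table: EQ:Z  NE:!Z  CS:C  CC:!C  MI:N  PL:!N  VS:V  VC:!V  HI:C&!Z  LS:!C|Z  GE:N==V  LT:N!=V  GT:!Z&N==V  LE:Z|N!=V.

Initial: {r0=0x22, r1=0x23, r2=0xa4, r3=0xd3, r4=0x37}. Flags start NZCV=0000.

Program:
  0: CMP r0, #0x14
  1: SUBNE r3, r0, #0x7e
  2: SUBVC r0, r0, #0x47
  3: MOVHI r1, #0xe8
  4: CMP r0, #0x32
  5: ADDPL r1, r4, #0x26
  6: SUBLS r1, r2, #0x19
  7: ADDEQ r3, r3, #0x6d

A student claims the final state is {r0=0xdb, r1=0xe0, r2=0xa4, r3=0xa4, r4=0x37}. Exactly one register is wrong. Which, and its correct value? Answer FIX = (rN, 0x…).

FIX = (r1, 0xe8)

0: ✓ CMP  NZCV=0010
1: ✓ SUBNE  r3←0xa4
2: ✓ SUBVC  r0←0xdb
3: ✓ MOVHI  r1←0xe8
4: ✓ CMP  NZCV=1010
5: · ADDPL
6: · SUBLS
7: · ADDEQ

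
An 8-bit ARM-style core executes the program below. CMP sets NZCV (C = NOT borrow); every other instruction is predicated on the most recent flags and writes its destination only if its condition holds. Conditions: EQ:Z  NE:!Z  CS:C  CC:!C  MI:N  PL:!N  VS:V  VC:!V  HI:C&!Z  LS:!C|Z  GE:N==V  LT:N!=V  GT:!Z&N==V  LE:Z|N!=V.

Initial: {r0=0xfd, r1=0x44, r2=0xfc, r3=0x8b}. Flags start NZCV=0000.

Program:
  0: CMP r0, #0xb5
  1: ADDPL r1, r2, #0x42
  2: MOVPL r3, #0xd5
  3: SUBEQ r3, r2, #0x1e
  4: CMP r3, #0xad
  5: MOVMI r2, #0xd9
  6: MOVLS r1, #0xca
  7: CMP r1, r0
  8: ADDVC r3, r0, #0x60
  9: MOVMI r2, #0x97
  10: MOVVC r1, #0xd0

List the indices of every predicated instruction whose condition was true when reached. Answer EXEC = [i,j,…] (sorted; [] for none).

0: ✓ CMP  NZCV=0010
1: ✓ ADDPL  r1←0x3e
2: ✓ MOVPL  r3←0xd5
3: · SUBEQ
4: ✓ CMP  NZCV=0010
5: · MOVMI
6: · MOVLS
7: ✓ CMP  NZCV=0000
8: ✓ ADDVC  r3←0x5d
9: · MOVMI
10: ✓ MOVVC  r1←0xd0

EXEC = [1,2,8,10]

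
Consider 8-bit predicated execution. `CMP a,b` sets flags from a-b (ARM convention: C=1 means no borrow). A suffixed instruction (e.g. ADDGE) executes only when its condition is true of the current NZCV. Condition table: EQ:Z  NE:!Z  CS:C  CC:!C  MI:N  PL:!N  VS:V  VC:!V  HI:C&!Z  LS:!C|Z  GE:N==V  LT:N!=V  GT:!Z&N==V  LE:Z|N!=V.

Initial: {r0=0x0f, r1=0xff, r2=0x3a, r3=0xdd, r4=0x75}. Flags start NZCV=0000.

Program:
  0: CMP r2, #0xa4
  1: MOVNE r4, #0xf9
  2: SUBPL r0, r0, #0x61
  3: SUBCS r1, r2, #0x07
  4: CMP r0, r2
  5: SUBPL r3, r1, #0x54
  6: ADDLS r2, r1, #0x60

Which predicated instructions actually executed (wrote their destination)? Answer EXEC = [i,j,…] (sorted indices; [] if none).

EXEC = [1,6]

0: ✓ CMP  NZCV=1001
1: ✓ MOVNE  r4←0xf9
2: · SUBPL
3: · SUBCS
4: ✓ CMP  NZCV=1000
5: · SUBPL
6: ✓ ADDLS  r2←0x5f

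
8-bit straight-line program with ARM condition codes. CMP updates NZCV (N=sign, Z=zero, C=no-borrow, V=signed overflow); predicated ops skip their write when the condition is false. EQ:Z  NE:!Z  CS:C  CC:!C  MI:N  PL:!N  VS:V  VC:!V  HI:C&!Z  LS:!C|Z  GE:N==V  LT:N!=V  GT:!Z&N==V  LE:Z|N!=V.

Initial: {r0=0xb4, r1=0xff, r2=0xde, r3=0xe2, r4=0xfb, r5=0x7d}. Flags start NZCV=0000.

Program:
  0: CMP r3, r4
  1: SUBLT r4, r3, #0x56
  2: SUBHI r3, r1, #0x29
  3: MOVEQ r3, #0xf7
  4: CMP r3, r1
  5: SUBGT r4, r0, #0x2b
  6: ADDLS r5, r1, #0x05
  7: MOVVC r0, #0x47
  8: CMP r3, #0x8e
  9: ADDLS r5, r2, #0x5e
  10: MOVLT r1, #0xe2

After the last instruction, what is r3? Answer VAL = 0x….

[0] flags=1000 → (cmp)
[1] flags=1000 LT?T → r4=0x8c
[2] flags=1000 HI?F → skip
[3] flags=1000 EQ?F → skip
[4] flags=1000 → (cmp)
[5] flags=1000 GT?F → skip
[6] flags=1000 LS?T → r5=0x04
[7] flags=1000 VC?T → r0=0x47
[8] flags=0010 → (cmp)
[9] flags=0010 LS?F → skip
[10] flags=0010 LT?F → skip

VAL = 0xe2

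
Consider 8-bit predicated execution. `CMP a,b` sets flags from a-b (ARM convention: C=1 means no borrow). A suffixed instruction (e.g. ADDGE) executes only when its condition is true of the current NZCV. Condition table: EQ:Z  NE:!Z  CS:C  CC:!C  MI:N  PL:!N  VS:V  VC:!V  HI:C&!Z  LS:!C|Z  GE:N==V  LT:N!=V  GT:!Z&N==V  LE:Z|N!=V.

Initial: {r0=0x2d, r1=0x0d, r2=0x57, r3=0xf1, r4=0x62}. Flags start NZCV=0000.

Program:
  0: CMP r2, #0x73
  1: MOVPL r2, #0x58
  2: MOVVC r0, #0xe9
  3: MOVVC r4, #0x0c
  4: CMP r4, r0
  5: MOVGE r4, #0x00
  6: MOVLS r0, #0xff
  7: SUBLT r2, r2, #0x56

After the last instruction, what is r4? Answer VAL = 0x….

0: ✓ CMP  NZCV=1000
1: · MOVPL
2: ✓ MOVVC  r0←0xe9
3: ✓ MOVVC  r4←0x0c
4: ✓ CMP  NZCV=0000
5: ✓ MOVGE  r4←0x00
6: ✓ MOVLS  r0←0xff
7: · SUBLT

VAL = 0x00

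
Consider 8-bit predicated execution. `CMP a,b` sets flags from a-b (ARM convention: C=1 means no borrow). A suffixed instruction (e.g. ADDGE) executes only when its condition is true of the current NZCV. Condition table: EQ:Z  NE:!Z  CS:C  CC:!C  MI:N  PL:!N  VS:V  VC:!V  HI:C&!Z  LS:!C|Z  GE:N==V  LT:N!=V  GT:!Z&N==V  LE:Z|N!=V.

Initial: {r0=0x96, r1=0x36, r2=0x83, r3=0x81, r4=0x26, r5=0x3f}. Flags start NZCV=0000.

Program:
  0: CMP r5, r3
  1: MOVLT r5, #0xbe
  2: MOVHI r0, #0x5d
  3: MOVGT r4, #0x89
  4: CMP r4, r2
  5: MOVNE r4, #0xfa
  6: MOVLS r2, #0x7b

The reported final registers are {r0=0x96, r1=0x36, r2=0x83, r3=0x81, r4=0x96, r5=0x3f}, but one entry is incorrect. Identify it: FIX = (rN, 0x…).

[0] flags=1001 → (cmp)
[1] flags=1001 LT?F → skip
[2] flags=1001 HI?F → skip
[3] flags=1001 GT?T → r4=0x89
[4] flags=0010 → (cmp)
[5] flags=0010 NE?T → r4=0xfa
[6] flags=0010 LS?F → skip

FIX = (r4, 0xfa)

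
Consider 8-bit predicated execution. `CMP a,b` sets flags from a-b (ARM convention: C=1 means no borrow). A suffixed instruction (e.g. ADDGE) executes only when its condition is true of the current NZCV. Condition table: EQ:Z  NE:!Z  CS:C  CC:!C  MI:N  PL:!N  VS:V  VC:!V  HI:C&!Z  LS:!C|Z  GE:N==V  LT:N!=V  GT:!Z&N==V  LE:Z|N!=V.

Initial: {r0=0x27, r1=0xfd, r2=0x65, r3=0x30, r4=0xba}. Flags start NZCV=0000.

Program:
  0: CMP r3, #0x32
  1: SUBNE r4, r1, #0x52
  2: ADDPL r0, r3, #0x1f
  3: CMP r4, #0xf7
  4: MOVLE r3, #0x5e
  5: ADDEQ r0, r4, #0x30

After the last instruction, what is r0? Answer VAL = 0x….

VAL = 0x27

0: ✓ CMP  NZCV=1000
1: ✓ SUBNE  r4←0xab
2: · ADDPL
3: ✓ CMP  NZCV=1000
4: ✓ MOVLE  r3←0x5e
5: · ADDEQ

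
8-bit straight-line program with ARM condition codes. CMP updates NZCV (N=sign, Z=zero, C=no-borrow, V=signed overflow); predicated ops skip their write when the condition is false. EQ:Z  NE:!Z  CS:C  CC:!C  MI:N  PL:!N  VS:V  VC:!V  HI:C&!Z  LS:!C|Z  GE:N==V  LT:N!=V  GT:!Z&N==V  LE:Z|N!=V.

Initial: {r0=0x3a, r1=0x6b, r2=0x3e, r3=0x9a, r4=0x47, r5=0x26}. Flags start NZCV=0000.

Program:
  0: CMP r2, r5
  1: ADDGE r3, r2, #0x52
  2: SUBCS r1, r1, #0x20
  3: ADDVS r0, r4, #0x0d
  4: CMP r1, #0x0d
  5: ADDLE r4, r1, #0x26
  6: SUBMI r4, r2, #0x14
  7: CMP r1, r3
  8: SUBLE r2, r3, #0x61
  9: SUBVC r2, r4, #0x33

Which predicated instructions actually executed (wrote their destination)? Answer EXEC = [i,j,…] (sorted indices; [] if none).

0: ✓ CMP  NZCV=0010
1: ✓ ADDGE  r3←0x90
2: ✓ SUBCS  r1←0x4b
3: · ADDVS
4: ✓ CMP  NZCV=0010
5: · ADDLE
6: · SUBMI
7: ✓ CMP  NZCV=1001
8: · SUBLE
9: · SUBVC

EXEC = [1,2]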